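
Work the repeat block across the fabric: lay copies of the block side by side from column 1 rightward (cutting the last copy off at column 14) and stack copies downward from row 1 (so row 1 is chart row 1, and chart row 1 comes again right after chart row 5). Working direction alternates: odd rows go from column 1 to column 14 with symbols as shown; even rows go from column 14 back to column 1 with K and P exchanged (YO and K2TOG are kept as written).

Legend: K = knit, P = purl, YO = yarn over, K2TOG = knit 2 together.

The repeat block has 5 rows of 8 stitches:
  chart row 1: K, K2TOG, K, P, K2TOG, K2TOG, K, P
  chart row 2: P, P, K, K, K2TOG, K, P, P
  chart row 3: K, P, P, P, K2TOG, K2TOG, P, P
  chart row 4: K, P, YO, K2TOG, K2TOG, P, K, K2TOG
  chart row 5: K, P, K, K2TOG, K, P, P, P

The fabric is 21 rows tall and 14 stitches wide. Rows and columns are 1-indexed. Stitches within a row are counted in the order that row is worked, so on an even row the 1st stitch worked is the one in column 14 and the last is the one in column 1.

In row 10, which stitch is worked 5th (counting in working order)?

Row 10 uses chart row ((10-1) mod 5)+1 = 5. Row 10 is even, so WS.
Chart row 5 tiled across columns 1-14: K P K K2TOG K P P P K P K K2TOG K P
WS: work from column 14 back to column 1 (reverse the tiled row), swapping K<->P (YO and K2TOG unchanged).
Row 10 as worked: K P K2TOG P K P K K K P K2TOG P K P
Counting 5 along the worked row gives K.

== STITCH ==
K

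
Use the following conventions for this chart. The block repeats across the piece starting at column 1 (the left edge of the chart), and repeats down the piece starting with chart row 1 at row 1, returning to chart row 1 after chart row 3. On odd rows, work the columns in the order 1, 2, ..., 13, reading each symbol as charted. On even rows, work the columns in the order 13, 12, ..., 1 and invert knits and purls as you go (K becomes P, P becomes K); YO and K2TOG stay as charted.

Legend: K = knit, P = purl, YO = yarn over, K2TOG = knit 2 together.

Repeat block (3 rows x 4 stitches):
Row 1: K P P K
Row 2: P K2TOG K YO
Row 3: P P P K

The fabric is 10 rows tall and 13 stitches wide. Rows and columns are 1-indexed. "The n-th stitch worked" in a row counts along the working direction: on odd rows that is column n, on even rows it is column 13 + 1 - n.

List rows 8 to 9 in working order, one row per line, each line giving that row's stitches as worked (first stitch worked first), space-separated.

== ROWS AS WORKED ==
K YO P K2TOG K YO P K2TOG K YO P K2TOG K
P P P K P P P K P P P K P

Derivation:
Row 8: chart row 2, WS - tiled (columns 1-13): P K2TOG K YO P K2TOG K YO P K2TOG K YO P; work from column 13 back to 1 with K<->P swapped.
Row 9: chart row 3, RS - tile across columns 1-13 and work as-is.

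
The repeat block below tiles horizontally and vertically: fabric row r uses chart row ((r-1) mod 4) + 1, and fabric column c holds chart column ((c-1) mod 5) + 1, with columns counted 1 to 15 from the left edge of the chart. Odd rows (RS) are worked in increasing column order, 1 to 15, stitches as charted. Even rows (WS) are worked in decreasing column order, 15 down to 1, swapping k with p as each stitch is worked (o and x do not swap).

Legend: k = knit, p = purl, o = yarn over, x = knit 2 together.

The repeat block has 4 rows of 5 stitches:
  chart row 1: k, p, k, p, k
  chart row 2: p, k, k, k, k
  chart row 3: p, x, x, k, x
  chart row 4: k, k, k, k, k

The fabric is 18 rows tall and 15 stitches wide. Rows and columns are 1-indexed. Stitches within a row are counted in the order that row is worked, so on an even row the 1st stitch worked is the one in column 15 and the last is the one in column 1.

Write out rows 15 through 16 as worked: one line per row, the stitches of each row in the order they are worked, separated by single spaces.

Row 15: chart row 3, RS - tile across columns 1-15 and work as-is.
Row 16: chart row 4, WS - tiled (columns 1-15): k k k k k k k k k k k k k k k; work from column 15 back to 1 with k<->p swapped.

Rows as worked:
p x x k x p x x k x p x x k x
p p p p p p p p p p p p p p p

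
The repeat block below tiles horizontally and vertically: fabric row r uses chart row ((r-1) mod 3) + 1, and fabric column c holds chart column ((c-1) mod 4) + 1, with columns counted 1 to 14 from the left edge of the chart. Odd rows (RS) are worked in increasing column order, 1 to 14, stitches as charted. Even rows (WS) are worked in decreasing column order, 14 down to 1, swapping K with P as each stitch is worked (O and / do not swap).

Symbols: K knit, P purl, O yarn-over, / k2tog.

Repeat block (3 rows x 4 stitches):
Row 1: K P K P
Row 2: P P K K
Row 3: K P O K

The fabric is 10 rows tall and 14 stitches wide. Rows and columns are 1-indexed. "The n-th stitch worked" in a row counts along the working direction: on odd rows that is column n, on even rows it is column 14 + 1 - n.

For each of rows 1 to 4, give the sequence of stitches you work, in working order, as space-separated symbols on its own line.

Rows as worked:
K P K P K P K P K P K P K P
K K P P K K P P K K P P K K
K P O K K P O K K P O K K P
K P K P K P K P K P K P K P

Derivation:
Row 1: chart row 1, RS - tile across columns 1-14 and work as-is.
Row 2: chart row 2, WS - tiled (columns 1-14): P P K K P P K K P P K K P P; work from column 14 back to 1 with K<->P swapped.
Row 3: chart row 3, RS - tile across columns 1-14 and work as-is.
Row 4: chart row 1, WS - tiled (columns 1-14): K P K P K P K P K P K P K P; work from column 14 back to 1 with K<->P swapped.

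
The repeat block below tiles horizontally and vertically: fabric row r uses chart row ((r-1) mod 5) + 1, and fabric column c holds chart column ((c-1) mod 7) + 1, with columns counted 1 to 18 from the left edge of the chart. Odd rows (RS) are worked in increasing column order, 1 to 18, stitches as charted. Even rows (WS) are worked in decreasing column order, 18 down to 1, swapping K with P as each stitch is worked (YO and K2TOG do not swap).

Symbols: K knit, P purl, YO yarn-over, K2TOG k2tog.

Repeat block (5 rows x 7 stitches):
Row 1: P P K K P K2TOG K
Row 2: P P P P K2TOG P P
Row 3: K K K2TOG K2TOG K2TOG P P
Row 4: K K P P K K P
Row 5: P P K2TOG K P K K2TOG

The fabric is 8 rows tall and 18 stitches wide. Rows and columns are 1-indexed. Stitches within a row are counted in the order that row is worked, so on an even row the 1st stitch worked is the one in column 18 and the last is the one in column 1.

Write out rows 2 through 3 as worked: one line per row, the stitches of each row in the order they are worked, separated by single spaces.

Result:
K K K K K K K2TOG K K K K K K K2TOG K K K K
K K K2TOG K2TOG K2TOG P P K K K2TOG K2TOG K2TOG P P K K K2TOG K2TOG

Derivation:
Row 2: chart row 2, WS - tiled (columns 1-18): P P P P K2TOG P P P P P P K2TOG P P P P P P; work from column 18 back to 1 with K<->P swapped.
Row 3: chart row 3, RS - tile across columns 1-18 and work as-is.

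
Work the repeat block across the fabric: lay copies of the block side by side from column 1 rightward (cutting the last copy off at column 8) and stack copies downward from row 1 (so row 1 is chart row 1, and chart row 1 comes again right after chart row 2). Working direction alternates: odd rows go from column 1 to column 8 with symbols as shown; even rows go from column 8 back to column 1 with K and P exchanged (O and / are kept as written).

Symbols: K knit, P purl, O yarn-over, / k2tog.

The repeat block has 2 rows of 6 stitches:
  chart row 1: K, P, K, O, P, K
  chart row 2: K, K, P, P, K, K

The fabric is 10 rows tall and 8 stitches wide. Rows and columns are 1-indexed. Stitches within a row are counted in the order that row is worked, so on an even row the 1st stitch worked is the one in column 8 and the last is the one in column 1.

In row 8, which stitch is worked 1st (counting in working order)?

Row 8: (8-1) mod 2 = 1, so use chart row 2. Even row -> WS.
Chart row 2 tiled across columns 1-8: K K P P K K K K
WS: work from column 8 back to column 1 (reverse the tiled row), swapping K<->P (O and / unchanged).
Row 8 as worked: P P P P K K P P
Stitch 1 in working order -> P

== STITCH ==
P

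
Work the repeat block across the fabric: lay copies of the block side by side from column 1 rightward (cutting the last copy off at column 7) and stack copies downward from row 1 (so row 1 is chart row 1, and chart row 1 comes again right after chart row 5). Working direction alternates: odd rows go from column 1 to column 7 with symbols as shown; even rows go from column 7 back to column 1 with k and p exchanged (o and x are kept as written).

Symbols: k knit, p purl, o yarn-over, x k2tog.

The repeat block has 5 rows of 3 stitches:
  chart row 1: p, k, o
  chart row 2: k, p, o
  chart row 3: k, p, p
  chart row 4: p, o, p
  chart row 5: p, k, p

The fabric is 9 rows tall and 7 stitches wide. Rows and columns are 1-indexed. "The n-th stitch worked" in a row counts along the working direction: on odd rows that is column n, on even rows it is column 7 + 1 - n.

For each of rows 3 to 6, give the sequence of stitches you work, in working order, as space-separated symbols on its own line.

Row 3: chart row 3, RS - tile across columns 1-7 and work as-is.
Row 4: chart row 4, WS - tiled (columns 1-7): p o p p o p p; work from column 7 back to 1 with k<->p swapped.
Row 5: chart row 5, RS - tile across columns 1-7 and work as-is.
Row 6: chart row 1, WS - tiled (columns 1-7): p k o p k o p; work from column 7 back to 1 with k<->p swapped.

Rows as worked:
k p p k p p k
k k o k k o k
p k p p k p p
k o p k o p k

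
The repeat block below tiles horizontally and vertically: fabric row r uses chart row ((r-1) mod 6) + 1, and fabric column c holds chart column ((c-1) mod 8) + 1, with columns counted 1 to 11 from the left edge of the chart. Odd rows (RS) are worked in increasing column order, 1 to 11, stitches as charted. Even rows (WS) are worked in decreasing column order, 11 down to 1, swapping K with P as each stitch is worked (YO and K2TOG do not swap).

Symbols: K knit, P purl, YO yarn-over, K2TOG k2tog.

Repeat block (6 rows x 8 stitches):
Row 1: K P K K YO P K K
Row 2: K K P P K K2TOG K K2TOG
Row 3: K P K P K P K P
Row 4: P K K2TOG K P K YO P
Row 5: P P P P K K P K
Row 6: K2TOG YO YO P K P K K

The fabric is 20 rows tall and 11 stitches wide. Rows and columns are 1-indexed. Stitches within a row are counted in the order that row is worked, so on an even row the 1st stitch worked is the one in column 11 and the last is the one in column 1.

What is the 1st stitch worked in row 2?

Result:
K

Derivation:
Row 2 uses chart row ((2-1) mod 6)+1 = 2. Row 2 is even, so WS.
Chart row 2 tiled across columns 1-11: K K P P K K2TOG K K2TOG K K P
WS row: flip the tiled sequence (start at column 11) and apply K<->P; YO and K2TOG stay.
Row 2 as worked: K P P K2TOG P K2TOG P K K P P
The 1st stitch worked is K.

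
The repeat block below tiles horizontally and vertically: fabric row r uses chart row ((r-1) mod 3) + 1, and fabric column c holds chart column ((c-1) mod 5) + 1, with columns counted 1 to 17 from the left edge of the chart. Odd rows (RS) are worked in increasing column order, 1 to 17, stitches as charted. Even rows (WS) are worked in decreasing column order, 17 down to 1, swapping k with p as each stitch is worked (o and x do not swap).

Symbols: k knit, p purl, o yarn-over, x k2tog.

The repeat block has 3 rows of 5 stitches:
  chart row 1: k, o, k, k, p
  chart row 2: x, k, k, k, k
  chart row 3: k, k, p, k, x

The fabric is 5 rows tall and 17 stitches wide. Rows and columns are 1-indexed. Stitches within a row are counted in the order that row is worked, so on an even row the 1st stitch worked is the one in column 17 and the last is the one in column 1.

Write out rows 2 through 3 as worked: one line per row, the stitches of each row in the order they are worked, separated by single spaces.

Row 2: chart row 2, WS - tiled (columns 1-17): x k k k k x k k k k x k k k k x k; work from column 17 back to 1 with k<->p swapped.
Row 3: chart row 3, RS - tile across columns 1-17 and work as-is.

Result:
p x p p p p x p p p p x p p p p x
k k p k x k k p k x k k p k x k k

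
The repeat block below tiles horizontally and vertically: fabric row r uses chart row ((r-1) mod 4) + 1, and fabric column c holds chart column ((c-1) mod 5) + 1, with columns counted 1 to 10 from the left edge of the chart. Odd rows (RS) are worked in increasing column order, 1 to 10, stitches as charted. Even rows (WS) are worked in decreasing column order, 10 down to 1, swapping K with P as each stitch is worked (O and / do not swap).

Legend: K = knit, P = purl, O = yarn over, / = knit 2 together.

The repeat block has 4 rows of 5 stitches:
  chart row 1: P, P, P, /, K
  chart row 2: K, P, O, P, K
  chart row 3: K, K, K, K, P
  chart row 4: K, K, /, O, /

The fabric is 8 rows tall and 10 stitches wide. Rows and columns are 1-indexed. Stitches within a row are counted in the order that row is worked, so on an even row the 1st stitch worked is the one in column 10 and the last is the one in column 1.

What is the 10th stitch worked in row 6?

== STITCH ==
P

Derivation:
For row 6: chart row = ((6-1) mod 4) + 1 = 2; this is a WS (even) row.
Chart row 2 tiled across columns 1-10: K P O P K K P O P K
Wrong side: read the tiled row from column 10 down to 1 and exchange K with P (leave O, /).
Row 6 as worked: P K O K P P K O K P
The 10th stitch worked is P.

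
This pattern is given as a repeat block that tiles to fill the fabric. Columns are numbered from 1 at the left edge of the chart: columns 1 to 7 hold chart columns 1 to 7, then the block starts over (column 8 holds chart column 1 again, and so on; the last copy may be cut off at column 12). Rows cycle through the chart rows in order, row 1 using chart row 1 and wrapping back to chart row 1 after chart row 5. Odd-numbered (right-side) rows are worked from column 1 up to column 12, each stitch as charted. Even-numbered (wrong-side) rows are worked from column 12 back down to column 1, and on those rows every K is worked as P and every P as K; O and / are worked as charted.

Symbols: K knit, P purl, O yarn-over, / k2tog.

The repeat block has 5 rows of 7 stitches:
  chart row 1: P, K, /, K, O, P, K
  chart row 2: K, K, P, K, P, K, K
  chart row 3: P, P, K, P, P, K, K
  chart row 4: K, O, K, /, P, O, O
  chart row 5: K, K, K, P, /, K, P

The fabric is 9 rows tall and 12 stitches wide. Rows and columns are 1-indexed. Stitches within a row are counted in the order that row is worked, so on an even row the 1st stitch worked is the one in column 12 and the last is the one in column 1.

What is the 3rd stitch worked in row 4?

Stitch:
P

Derivation:
For row 4: chart row = ((4-1) mod 5) + 1 = 4; this is a WS (even) row.
Chart row 4 tiled across columns 1-12: K O K / P O O K O K / P
WS: work from column 12 back to column 1 (reverse the tiled row), swapping K<->P (O and / unchanged).
Row 4 as worked: K / P O P O O K / P O P
The 3rd stitch worked is P.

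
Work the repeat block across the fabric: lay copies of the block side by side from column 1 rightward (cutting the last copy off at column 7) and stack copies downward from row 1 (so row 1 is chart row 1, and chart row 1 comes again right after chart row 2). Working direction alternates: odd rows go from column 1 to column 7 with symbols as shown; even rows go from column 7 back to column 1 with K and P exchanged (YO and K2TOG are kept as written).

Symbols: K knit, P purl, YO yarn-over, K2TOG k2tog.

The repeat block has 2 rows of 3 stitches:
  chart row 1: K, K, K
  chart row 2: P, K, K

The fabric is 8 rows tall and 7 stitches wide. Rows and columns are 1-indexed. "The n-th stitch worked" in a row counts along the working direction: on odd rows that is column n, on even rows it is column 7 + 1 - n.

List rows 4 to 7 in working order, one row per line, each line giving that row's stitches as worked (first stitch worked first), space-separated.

Rows as worked:
K P P K P P K
K K K K K K K
K P P K P P K
K K K K K K K

Derivation:
Row 4: chart row 2, WS - tiled (columns 1-7): P K K P K K P; work from column 7 back to 1 with K<->P swapped.
Row 5: chart row 1, RS - tile across columns 1-7 and work as-is.
Row 6: chart row 2, WS - tiled (columns 1-7): P K K P K K P; work from column 7 back to 1 with K<->P swapped.
Row 7: chart row 1, RS - tile across columns 1-7 and work as-is.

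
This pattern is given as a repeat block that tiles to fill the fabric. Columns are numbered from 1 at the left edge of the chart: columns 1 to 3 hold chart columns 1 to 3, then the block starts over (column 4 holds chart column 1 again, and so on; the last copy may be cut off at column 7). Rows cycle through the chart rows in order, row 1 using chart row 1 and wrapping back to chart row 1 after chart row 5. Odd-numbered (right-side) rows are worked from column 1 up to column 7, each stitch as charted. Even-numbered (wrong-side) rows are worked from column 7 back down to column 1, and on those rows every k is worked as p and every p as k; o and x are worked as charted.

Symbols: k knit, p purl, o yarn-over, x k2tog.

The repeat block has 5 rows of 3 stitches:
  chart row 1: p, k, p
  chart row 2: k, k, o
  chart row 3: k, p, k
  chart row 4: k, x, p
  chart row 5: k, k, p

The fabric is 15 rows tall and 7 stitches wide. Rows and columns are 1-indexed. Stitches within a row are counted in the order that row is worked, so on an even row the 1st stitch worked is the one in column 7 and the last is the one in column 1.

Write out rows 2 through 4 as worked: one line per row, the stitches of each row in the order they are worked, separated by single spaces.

Result:
p o p p o p p
k p k k p k k
p k x p k x p

Derivation:
Row 2: chart row 2, WS - tiled (columns 1-7): k k o k k o k; work from column 7 back to 1 with k<->p swapped.
Row 3: chart row 3, RS - tile across columns 1-7 and work as-is.
Row 4: chart row 4, WS - tiled (columns 1-7): k x p k x p k; work from column 7 back to 1 with k<->p swapped.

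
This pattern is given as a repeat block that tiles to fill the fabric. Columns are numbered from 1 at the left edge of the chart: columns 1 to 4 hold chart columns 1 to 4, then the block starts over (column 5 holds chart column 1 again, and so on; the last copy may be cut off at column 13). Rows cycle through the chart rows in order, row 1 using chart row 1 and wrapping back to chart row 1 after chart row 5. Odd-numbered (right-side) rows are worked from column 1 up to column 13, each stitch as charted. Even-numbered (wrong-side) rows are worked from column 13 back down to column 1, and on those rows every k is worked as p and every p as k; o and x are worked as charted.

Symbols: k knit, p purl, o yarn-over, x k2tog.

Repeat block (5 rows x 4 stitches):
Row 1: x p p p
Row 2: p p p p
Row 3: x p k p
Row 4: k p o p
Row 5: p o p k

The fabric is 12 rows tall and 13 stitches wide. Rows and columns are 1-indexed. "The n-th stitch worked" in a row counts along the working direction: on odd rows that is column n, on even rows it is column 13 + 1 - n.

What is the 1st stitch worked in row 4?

For row 4: chart row = ((4-1) mod 5) + 1 = 4; this is a WS (even) row.
Chart row 4 tiled across columns 1-13: k p o p k p o p k p o p k
WS row: flip the tiled sequence (start at column 13) and apply k<->p; o and x stay.
Row 4 as worked: p k o k p k o k p k o k p
Counting 1 along the worked row gives p.

== STITCH ==
p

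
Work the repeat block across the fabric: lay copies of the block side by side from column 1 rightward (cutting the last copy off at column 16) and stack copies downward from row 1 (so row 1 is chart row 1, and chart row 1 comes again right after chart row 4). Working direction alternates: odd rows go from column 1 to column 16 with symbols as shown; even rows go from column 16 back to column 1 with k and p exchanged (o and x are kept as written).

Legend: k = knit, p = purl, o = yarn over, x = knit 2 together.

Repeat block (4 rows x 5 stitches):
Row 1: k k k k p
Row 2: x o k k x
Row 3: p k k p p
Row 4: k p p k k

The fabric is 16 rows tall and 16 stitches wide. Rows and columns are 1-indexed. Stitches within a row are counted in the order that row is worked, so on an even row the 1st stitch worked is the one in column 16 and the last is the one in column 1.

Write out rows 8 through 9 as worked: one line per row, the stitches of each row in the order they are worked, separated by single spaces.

Row 8: chart row 4, WS - tiled (columns 1-16): k p p k k k p p k k k p p k k k; work from column 16 back to 1 with k<->p swapped.
Row 9: chart row 1, RS - tile across columns 1-16 and work as-is.

Rows as worked:
p p p k k p p p k k p p p k k p
k k k k p k k k k p k k k k p k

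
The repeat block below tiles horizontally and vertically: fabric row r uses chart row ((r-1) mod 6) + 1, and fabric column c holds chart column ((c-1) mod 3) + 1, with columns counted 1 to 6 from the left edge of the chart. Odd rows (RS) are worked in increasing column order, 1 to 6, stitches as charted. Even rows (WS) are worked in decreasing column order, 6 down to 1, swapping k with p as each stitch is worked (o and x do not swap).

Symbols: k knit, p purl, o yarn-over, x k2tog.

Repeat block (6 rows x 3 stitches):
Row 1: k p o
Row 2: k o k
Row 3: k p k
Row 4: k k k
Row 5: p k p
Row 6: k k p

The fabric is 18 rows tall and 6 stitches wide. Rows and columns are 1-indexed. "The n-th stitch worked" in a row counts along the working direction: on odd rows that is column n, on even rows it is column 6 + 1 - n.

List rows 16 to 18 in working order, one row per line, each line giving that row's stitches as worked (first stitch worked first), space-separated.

Row 16: chart row 4, WS - tiled (columns 1-6): k k k k k k; work from column 6 back to 1 with k<->p swapped.
Row 17: chart row 5, RS - tile across columns 1-6 and work as-is.
Row 18: chart row 6, WS - tiled (columns 1-6): k k p k k p; work from column 6 back to 1 with k<->p swapped.

Rows as worked:
p p p p p p
p k p p k p
k p p k p p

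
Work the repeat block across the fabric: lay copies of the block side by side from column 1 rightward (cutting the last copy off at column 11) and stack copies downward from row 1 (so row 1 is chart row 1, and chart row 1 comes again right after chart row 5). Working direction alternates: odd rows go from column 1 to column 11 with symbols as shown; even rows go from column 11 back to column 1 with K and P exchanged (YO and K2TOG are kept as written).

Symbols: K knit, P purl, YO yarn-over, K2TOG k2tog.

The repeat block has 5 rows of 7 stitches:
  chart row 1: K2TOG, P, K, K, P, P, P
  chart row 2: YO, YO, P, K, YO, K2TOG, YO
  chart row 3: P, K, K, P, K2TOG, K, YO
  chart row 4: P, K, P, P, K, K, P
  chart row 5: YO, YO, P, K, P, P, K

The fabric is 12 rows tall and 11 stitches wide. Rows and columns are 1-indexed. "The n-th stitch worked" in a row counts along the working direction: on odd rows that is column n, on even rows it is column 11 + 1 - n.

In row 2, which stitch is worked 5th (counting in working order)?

== STITCH ==
YO

Derivation:
Row 2 uses chart row ((2-1) mod 5)+1 = 2. Row 2 is even, so WS.
Chart row 2 tiled across columns 1-11: YO YO P K YO K2TOG YO YO YO P K
Wrong side: read the tiled row from column 11 down to 1 and exchange K with P (leave YO, K2TOG).
Row 2 as worked: P K YO YO YO K2TOG YO P K YO YO
Stitch 5 in working order -> YO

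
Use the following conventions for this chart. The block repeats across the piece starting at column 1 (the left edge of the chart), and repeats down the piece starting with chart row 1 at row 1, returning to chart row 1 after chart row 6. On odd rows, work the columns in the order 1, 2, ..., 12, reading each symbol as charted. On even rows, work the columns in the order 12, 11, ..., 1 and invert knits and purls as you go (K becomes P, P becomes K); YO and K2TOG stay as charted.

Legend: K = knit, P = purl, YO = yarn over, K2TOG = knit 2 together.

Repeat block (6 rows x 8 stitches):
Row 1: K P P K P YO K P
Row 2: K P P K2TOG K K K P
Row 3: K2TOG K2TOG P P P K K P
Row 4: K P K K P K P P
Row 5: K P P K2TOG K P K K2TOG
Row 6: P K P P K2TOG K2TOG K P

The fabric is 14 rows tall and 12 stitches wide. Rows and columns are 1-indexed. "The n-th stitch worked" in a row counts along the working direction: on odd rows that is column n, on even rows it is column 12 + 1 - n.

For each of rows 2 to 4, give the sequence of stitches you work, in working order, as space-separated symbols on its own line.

Result:
K2TOG K K P K P P P K2TOG K K P
K2TOG K2TOG P P P K K P K2TOG K2TOG P P
P P K P K K P K P P K P

Derivation:
Row 2: chart row 2, WS - tiled (columns 1-12): K P P K2TOG K K K P K P P K2TOG; work from column 12 back to 1 with K<->P swapped.
Row 3: chart row 3, RS - tile across columns 1-12 and work as-is.
Row 4: chart row 4, WS - tiled (columns 1-12): K P K K P K P P K P K K; work from column 12 back to 1 with K<->P swapped.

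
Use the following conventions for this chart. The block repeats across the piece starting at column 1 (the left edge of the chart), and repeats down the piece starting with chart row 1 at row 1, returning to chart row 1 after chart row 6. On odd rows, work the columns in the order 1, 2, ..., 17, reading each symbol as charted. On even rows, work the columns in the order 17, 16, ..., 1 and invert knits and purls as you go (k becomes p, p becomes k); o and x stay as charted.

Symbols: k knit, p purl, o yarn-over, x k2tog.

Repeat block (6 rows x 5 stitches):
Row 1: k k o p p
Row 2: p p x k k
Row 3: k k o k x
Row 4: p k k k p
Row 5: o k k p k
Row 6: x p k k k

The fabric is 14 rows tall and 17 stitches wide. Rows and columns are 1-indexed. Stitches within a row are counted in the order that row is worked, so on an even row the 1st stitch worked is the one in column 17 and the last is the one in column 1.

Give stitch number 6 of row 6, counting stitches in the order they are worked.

Stitch:
k

Derivation:
For row 6: chart row = ((6-1) mod 6) + 1 = 6; this is a WS (even) row.
Chart row 6 tiled across columns 1-17: x p k k k x p k k k x p k k k x p
WS: work from column 17 back to column 1 (reverse the tiled row), swapping k<->p (o and x unchanged).
Row 6 as worked: k x p p p k x p p p k x p p p k x
Stitch 6 in working order -> k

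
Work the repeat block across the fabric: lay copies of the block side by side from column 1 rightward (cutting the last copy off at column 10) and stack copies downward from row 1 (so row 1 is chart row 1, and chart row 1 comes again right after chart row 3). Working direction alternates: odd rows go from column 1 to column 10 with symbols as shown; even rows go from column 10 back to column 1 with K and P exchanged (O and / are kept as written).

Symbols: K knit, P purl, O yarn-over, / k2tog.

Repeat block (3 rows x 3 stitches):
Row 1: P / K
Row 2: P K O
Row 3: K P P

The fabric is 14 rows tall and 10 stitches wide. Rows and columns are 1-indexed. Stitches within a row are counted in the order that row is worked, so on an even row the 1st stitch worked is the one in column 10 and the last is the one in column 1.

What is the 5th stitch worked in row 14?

Result:
O

Derivation:
Row 14 uses chart row ((14-1) mod 3)+1 = 2. Row 14 is even, so WS.
Chart row 2 tiled across columns 1-10: P K O P K O P K O P
Wrong side: read the tiled row from column 10 down to 1 and exchange K with P (leave O, /).
Row 14 as worked: K O P K O P K O P K
Stitch 5 in working order -> O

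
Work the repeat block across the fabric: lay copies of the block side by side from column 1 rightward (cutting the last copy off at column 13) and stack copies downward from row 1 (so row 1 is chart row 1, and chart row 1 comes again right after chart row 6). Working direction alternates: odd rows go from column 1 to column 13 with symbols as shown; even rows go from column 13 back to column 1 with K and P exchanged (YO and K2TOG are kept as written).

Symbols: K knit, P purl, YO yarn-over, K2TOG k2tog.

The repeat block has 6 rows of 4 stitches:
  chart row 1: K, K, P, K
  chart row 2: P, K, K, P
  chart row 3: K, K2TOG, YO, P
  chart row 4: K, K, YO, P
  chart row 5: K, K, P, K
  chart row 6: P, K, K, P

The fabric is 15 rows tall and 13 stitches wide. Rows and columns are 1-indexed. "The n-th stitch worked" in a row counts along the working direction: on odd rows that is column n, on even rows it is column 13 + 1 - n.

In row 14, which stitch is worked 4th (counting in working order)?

Row 14 uses chart row ((14-1) mod 6)+1 = 2. Row 14 is even, so WS.
Chart row 2 tiled across columns 1-13: P K K P P K K P P K K P P
Wrong side: read the tiled row from column 13 down to 1 and exchange K with P (leave YO, K2TOG).
Row 14 as worked: K K P P K K P P K K P P K
The 4th stitch worked is P.

== STITCH ==
P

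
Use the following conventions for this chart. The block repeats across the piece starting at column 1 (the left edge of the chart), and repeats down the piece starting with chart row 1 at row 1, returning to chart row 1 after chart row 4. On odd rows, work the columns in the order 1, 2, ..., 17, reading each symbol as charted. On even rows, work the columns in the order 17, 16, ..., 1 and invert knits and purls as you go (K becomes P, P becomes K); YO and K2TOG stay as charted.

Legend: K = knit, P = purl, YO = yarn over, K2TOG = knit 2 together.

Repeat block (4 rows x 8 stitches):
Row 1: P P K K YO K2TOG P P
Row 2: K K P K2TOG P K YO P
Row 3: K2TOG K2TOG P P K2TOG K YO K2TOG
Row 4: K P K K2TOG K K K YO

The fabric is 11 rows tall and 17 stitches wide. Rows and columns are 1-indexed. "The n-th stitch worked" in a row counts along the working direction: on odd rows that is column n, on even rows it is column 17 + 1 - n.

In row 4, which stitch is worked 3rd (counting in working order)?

Result:
P

Derivation:
Row 4: (4-1) mod 4 = 3, so use chart row 4. Even row -> WS.
Chart row 4 tiled across columns 1-17: K P K K2TOG K K K YO K P K K2TOG K K K YO K
Wrong side: read the tiled row from column 17 down to 1 and exchange K with P (leave YO, K2TOG).
Row 4 as worked: P YO P P P K2TOG P K P YO P P P K2TOG P K P
The 3rd stitch worked is P.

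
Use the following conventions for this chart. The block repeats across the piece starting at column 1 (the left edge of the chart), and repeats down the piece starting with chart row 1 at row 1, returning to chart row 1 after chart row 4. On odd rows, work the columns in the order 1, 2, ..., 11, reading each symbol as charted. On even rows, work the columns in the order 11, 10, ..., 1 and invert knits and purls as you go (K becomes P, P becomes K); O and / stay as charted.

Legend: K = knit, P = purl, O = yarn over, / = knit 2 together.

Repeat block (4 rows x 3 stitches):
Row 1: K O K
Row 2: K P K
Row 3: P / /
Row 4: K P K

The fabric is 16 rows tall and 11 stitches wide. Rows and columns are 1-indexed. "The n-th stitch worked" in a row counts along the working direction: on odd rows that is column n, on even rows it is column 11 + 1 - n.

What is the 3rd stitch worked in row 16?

Result:
P

Derivation:
Row 16: (16-1) mod 4 = 3, so use chart row 4. Even row -> WS.
Chart row 4 tiled across columns 1-11: K P K K P K K P K K P
WS row: flip the tiled sequence (start at column 11) and apply K<->P; O and / stay.
Row 16 as worked: K P P K P P K P P K P
Counting 3 along the worked row gives P.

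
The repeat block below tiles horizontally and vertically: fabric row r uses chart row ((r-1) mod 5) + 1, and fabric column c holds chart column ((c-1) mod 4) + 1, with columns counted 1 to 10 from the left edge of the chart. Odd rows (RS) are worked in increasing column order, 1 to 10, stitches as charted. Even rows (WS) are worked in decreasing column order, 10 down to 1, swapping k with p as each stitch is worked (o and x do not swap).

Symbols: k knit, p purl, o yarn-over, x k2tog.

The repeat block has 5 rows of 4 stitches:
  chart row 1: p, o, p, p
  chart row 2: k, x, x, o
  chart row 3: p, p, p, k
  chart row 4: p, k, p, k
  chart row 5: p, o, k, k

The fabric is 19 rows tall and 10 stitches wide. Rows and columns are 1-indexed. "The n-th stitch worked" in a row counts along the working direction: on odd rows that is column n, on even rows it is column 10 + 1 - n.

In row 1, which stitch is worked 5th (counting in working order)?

Row 1 uses chart row ((1-1) mod 5)+1 = 1. Row 1 is odd, so RS.
Chart row 1 tiled across columns 1-10: p o p p p o p p p o
RS: work column 1 to column 10, symbols as charted — the tiled row is the row as worked.
Counting 5 along the worked row gives p.

Result:
p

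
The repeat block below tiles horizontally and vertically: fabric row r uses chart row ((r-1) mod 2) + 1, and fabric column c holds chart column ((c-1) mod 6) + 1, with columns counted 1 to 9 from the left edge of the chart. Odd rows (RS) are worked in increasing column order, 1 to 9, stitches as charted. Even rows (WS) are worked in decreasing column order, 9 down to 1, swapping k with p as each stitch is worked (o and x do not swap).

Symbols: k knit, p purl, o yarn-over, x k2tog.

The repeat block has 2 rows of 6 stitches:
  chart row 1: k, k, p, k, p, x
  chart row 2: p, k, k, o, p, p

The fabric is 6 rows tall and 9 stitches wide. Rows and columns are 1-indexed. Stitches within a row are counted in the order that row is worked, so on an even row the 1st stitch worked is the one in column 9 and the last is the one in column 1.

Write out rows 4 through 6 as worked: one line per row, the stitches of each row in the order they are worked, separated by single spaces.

Rows as worked:
p p k k k o p p k
k k p k p x k k p
p p k k k o p p k

Derivation:
Row 4: chart row 2, WS - tiled (columns 1-9): p k k o p p p k k; work from column 9 back to 1 with k<->p swapped.
Row 5: chart row 1, RS - tile across columns 1-9 and work as-is.
Row 6: chart row 2, WS - tiled (columns 1-9): p k k o p p p k k; work from column 9 back to 1 with k<->p swapped.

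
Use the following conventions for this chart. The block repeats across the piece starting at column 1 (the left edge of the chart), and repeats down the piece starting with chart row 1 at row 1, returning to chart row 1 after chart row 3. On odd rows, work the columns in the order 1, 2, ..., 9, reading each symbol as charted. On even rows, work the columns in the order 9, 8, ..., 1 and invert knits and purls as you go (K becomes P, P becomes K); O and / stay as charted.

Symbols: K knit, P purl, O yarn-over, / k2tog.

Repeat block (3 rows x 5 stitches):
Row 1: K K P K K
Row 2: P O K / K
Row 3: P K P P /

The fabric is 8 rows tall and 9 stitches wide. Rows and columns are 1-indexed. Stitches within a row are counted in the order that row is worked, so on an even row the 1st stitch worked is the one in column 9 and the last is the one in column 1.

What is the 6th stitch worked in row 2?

== STITCH ==
/

Derivation:
For row 2: chart row = ((2-1) mod 3) + 1 = 2; this is a WS (even) row.
Chart row 2 tiled across columns 1-9: P O K / K P O K /
WS: work from column 9 back to column 1 (reverse the tiled row), swapping K<->P (O and / unchanged).
Row 2 as worked: / P O K P / P O K
Counting 6 along the worked row gives /.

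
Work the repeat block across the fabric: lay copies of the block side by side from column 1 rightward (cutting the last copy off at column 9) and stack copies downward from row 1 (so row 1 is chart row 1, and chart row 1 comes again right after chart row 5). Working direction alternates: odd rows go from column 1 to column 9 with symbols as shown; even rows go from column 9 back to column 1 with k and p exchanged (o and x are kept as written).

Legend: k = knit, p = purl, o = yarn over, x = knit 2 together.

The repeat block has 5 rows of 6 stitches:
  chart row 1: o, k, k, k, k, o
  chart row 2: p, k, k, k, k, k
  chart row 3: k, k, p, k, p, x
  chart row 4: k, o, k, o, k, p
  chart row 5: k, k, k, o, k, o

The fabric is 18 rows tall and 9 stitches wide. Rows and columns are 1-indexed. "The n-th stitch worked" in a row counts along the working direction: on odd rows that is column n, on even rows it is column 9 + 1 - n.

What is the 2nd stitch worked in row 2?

Result:
p

Derivation:
For row 2: chart row = ((2-1) mod 5) + 1 = 2; this is a WS (even) row.
Chart row 2 tiled across columns 1-9: p k k k k k p k k
WS row: flip the tiled sequence (start at column 9) and apply k<->p; o and x stay.
Row 2 as worked: p p k p p p p p k
The 2nd stitch worked is p.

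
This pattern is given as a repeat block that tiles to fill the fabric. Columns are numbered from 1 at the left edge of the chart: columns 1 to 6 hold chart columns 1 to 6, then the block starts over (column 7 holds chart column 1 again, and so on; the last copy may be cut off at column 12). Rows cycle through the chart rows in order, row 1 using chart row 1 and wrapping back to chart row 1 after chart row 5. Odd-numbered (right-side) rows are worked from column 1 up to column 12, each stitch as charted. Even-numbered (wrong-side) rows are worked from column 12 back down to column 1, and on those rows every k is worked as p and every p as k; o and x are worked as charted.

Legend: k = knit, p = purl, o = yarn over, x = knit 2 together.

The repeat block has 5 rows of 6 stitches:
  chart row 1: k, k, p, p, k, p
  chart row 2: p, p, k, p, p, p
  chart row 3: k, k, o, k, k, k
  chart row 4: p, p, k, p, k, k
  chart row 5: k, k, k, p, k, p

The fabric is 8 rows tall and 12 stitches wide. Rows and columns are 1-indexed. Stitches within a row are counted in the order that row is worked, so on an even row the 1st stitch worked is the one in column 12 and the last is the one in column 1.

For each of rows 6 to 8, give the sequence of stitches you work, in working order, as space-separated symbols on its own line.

Row 6: chart row 1, WS - tiled (columns 1-12): k k p p k p k k p p k p; work from column 12 back to 1 with k<->p swapped.
Row 7: chart row 2, RS - tile across columns 1-12 and work as-is.
Row 8: chart row 3, WS - tiled (columns 1-12): k k o k k k k k o k k k; work from column 12 back to 1 with k<->p swapped.

Result:
k p k k p p k p k k p p
p p k p p p p p k p p p
p p p o p p p p p o p p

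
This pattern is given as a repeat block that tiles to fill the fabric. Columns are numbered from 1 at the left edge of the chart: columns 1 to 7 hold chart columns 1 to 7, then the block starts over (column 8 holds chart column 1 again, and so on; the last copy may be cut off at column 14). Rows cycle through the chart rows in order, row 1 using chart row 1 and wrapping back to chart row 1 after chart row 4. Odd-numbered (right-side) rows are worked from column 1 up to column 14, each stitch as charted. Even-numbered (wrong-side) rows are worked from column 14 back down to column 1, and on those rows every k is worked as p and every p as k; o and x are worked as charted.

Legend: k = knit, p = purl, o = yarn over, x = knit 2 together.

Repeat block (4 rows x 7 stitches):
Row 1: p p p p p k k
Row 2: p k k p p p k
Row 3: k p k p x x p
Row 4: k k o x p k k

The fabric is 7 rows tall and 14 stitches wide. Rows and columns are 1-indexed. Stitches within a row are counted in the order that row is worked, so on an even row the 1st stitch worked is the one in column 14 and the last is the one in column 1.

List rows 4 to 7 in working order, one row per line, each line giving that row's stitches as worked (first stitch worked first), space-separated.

== ROWS AS WORKED ==
p p k x o p p p p k x o p p
p p p p p k k p p p p p k k
p k k k p p k p k k k p p k
k p k p x x p k p k p x x p

Derivation:
Row 4: chart row 4, WS - tiled (columns 1-14): k k o x p k k k k o x p k k; work from column 14 back to 1 with k<->p swapped.
Row 5: chart row 1, RS - tile across columns 1-14 and work as-is.
Row 6: chart row 2, WS - tiled (columns 1-14): p k k p p p k p k k p p p k; work from column 14 back to 1 with k<->p swapped.
Row 7: chart row 3, RS - tile across columns 1-14 and work as-is.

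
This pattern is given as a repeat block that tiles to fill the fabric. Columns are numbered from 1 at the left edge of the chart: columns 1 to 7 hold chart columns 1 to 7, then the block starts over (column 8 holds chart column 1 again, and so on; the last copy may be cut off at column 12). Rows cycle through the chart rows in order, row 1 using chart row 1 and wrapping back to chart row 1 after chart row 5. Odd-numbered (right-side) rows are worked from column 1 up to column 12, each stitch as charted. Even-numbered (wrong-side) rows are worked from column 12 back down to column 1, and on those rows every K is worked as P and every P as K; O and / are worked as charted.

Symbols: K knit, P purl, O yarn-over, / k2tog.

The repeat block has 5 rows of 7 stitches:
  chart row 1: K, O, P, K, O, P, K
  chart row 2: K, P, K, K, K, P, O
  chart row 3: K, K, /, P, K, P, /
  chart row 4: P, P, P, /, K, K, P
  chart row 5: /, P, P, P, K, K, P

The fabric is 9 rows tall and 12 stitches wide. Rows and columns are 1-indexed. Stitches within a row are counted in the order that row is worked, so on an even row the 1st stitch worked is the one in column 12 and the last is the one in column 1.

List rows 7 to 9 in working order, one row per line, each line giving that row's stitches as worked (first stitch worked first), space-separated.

Row 7: chart row 2, RS - tile across columns 1-12 and work as-is.
Row 8: chart row 3, WS - tiled (columns 1-12): K K / P K P / K K / P K; work from column 12 back to 1 with K<->P swapped.
Row 9: chart row 4, RS - tile across columns 1-12 and work as-is.

== ROWS AS WORKED ==
K P K K K P O K P K K K
P K / P P / K P K / P P
P P P / K K P P P P / K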